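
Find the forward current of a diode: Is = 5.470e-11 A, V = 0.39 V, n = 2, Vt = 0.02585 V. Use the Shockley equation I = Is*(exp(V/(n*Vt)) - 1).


Step 1: V/(n*Vt) = 0.39/(2*0.02585) = 7.5435
Step 2: exp(7.5435) = 1.8884e+03
Step 3: I = 5.470e-11 * (1.8884e+03 - 1) = 1.03e-07 A

1.03e-07


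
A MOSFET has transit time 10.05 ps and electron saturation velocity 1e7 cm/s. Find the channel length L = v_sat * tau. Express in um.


Step 1: tau in seconds = 10.05 ps * 1e-12 = 1.0050e-11 s
Step 2: L = v_sat * tau = 1e7 * 1.0050e-11 = 1.0050e-04 cm
Step 3: L in um = 1.0050e-04 * 1e4 = 1.005 um

1.005


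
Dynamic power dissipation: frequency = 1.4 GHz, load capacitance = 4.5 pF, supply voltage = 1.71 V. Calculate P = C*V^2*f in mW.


Step 1: V^2 = 1.71^2 = 2.9241 V^2
Step 2: P = C*V^2*f = 4.5e-12 F * 2.9241 * 1.4e9 Hz
Step 3: P = 1.842183e-02 W
Step 4: P = 18.422 mW

18.422


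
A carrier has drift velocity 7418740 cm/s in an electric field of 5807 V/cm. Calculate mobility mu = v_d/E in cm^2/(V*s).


Step 1: mu = v_d / E
Step 2: mu = 7418740 / 5807
Step 3: mu = 1277.55 cm^2/(V*s)

1277.55


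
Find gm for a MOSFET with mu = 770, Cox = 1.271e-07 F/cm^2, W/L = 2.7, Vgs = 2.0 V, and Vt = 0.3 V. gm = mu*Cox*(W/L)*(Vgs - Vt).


Step 1: Vov = Vgs - Vt = 2.0 - 0.3 = 1.7 V
Step 2: gm = mu * Cox * (W/L) * Vov
Step 3: gm = 770 * 1.271e-07 * 2.7 * 1.7 = 4.49e-04 S

4.49e-04


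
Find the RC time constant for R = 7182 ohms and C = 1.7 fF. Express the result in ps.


Step 1: tau = R * C
Step 2: tau = 7182 * 1.7 fF = 7182 * 1.7e-15 F
Step 3: tau = 1.22094e-11 s = 12.2094 ps

12.2094


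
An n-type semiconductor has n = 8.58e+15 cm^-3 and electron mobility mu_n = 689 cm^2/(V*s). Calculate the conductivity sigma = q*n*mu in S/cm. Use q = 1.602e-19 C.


Step 1: sigma = q * n * mu
Step 2: sigma = 1.602e-19 * 8.58e+15 * 689
Step 3: sigma = 9.470e-01 S/cm

9.470e-01


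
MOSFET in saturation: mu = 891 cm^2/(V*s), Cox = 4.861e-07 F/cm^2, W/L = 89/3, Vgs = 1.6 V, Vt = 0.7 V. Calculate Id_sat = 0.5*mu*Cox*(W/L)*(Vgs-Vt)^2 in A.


Step 1: Overdrive voltage Vov = Vgs - Vt = 1.6 - 0.7 = 0.9 V
Step 2: W/L = 89/3 = 29.6667
Step 3: Id = 0.5 * 891 * 4.861e-07 * 29.6667 * 0.9^2
Step 4: Id = 5.20e-03 A

5.20e-03


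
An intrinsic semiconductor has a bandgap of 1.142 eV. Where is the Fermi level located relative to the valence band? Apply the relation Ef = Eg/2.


Step 1: For an intrinsic semiconductor, the Fermi level sits at midgap.
Step 2: Ef = Eg / 2 = 1.142 / 2 = 0.571 eV

0.571


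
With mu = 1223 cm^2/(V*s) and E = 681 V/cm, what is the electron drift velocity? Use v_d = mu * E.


Step 1: v_d = mu * E
Step 2: v_d = 1223 * 681 = 832863
Step 3: v_d = 8.33e+05 cm/s

8.33e+05


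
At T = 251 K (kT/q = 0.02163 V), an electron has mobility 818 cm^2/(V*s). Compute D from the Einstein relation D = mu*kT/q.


Step 1: D = mu * (kT/q)
Step 2: D = 818 * 0.02163
Step 3: D = 17.69 cm^2/s

17.69


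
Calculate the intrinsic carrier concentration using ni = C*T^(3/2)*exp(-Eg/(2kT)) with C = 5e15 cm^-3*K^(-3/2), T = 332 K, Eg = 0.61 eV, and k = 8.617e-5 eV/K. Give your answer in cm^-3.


Step 1: Compute kT = 8.617e-5 * 332 = 0.02860844 eV
Step 2: Exponent = -Eg/(2kT) = -0.61/(2*0.02860844) = -10.66119
Step 3: T^(3/2) = 332^1.5 = 6049.33
Step 4: ni = 5e15 * 6049.33 * exp(-10.66119) = 7.09e+14 cm^-3

7.09e+14


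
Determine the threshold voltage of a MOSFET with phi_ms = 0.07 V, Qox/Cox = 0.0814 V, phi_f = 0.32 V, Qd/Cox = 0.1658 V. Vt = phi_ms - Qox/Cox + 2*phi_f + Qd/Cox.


Step 1: Vt = phi_ms - Qox/Cox + 2*phi_f + Qd/Cox
Step 2: Vt = 0.07 - 0.0814 + 2*0.32 + 0.1658
Step 3: Vt = 0.07 - 0.0814 + 0.64 + 0.1658
Step 4: Vt = 0.7944 V

0.7944


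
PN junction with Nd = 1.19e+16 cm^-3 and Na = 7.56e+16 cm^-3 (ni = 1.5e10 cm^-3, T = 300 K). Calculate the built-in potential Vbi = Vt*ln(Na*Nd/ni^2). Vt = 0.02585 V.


Step 1: Compute Na*Nd/ni^2 = 7.56e+16 * 1.19e+16 / (1.5e10)^2 = 3.9984e+12
Step 2: ln(3.9984e+12) = 29.0169
Step 3: Vbi = 0.02585 * 29.0169 = 0.75 V

0.75


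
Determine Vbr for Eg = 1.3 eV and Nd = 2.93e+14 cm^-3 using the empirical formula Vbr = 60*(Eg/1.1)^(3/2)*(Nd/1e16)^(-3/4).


Step 1: Eg/1.1 = 1.3/1.1 = 1.181818
Step 2: (Eg/1.1)^1.5 = 1.181818^1.5 = 1.284772
Step 3: (Nd/1e16)^(-0.75) = (0.0293)^(-0.75) = 14.120474
Step 4: Vbr = 60 * 1.284772 * 14.120474 = 1088.5 V

1088.5


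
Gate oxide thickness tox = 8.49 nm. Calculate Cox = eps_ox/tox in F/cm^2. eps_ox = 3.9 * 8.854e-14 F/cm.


Step 1: eps_ox = 3.9 * 8.854e-14 = 3.45306e-13 F/cm
Step 2: tox in cm = 8.49 nm * 1e-7 = 8.4900e-07 cm
Step 3: Cox = 3.45306e-13 / 8.4900e-07 = 4.07e-07 F/cm^2

4.07e-07


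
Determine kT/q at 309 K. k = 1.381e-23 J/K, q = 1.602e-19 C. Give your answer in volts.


Step 1: kT = 1.381e-23 * 309 = 4.26729e-21 J
Step 2: Vt = kT/q = 4.26729e-21 / 1.602e-19
Step 3: Vt = 0.02664 V

0.02664


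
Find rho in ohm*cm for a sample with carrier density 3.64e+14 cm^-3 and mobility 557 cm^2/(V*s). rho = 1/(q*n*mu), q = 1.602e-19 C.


Step 1: sigma = q * n * mu = 1.602e-19 * 3.64e+14 * 557 = 3.24802e-02 S/cm
Step 2: rho = 1 / sigma = 1 / 3.24802e-02 = 30.79 ohm*cm

30.79


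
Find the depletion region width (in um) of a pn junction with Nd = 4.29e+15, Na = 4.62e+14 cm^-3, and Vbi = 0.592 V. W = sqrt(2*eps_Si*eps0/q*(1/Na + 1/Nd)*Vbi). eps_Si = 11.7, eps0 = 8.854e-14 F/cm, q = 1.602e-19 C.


Step 1: 1/Na + 1/Nd = 1/4.62e+14 + 1/4.29e+15 = 2.39760e-15
Step 2: 2*eps*eps0/q = 2*11.7*8.854e-14/1.602e-19 = 1.293281e+07
Step 3: W^2 = 1.293281e+07 * 2.39760e-15 * 0.592 = 1.83566e-08
Step 4: W = sqrt(1.83566e-08) = 1.355e-04 cm = 1.355 um

1.355


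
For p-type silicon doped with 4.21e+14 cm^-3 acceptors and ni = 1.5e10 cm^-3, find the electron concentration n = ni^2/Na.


Step 1: Majority hole concentration p ≈ Na = 4.21e+14 cm^-3
Step 2: n = ni^2 / Na = (1.5e10)^2 / 4.21e+14
Step 3: n = 5.34e+05 cm^-3

5.34e+05


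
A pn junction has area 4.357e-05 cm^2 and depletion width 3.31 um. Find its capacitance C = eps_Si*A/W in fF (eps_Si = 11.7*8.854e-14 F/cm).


Step 1: eps_Si = 11.7 * 8.854e-14 = 1.035918e-12 F/cm
Step 2: W in cm = 3.31 * 1e-4 = 3.31e-04 cm
Step 3: C = 1.035918e-12 * 4.357e-05 / 3.31e-04 = 1.363594e-13 F
Step 4: C = 136.36 fF

136.36


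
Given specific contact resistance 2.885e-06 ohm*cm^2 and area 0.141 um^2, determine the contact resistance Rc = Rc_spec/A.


Step 1: Convert area to cm^2: 0.141 um^2 = 1.4100e-09 cm^2
Step 2: Rc = Rc_spec / A = 2.885e-06 / 1.4100e-09
Step 3: Rc = 2.05e+03 ohms

2.05e+03


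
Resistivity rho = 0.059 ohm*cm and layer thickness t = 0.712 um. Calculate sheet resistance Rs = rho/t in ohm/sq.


Step 1: Convert thickness to cm: t = 0.712 um = 7.1200e-05 cm
Step 2: Rs = rho / t = 0.059 / 7.1200e-05
Step 3: Rs = 828.7 ohm/sq

828.7


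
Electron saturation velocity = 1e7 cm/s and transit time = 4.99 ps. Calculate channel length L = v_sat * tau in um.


Step 1: tau in seconds = 4.99 ps * 1e-12 = 4.9900e-12 s
Step 2: L = v_sat * tau = 1e7 * 4.9900e-12 = 4.9900e-05 cm
Step 3: L in um = 4.9900e-05 * 1e4 = 0.499 um

0.499


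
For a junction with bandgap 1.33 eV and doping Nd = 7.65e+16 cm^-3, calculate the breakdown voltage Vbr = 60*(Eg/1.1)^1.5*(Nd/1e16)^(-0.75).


Step 1: Eg/1.1 = 1.33/1.1 = 1.209091
Step 2: (Eg/1.1)^1.5 = 1.209091^1.5 = 1.329500
Step 3: (Nd/1e16)^(-0.75) = (7.65)^(-0.75) = 0.217397
Step 4: Vbr = 60 * 1.329500 * 0.217397 = 17.3 V

17.3


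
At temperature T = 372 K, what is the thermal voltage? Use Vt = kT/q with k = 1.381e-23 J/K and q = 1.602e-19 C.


Step 1: kT = 1.381e-23 * 372 = 5.13732e-21 J
Step 2: Vt = kT/q = 5.13732e-21 / 1.602e-19
Step 3: Vt = 0.03207 V

0.03207


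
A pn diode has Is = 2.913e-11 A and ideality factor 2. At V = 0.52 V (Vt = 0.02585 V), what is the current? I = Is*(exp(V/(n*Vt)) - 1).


Step 1: V/(n*Vt) = 0.52/(2*0.02585) = 10.0580
Step 2: exp(10.0580) = 2.3342e+04
Step 3: I = 2.913e-11 * (2.3342e+04 - 1) = 6.80e-07 A

6.80e-07


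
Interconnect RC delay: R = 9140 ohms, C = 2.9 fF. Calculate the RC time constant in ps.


Step 1: tau = R * C
Step 2: tau = 9140 * 2.9 fF = 9140 * 2.9e-15 F
Step 3: tau = 2.6506e-11 s = 26.506 ps

26.506


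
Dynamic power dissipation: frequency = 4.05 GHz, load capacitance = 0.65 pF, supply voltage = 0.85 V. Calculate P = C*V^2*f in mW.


Step 1: V^2 = 0.85^2 = 0.7225 V^2
Step 2: P = C*V^2*f = 0.65e-12 F * 0.7225 * 4.05e9 Hz
Step 3: P = 1.90198125e-03 W
Step 4: P = 1.902 mW

1.902


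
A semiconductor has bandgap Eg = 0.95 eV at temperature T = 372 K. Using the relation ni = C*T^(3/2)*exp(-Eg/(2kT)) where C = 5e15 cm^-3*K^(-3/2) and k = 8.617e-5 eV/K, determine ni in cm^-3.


Step 1: Compute kT = 8.617e-5 * 372 = 0.03205524 eV
Step 2: Exponent = -Eg/(2kT) = -0.95/(2*0.03205524) = -14.81817
Step 3: T^(3/2) = 372^1.5 = 7174.88
Step 4: ni = 5e15 * 7174.88 * exp(-14.81817) = 1.32e+13 cm^-3

1.32e+13


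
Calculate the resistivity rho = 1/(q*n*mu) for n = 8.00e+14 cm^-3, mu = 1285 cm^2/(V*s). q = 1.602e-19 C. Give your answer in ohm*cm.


Step 1: sigma = q * n * mu = 1.602e-19 * 8.00e+14 * 1285 = 1.64686e-01 S/cm
Step 2: rho = 1 / sigma = 1 / 1.64686e-01 = 6.072 ohm*cm

6.072


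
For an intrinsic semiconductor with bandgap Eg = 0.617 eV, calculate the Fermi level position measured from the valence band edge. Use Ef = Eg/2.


Step 1: For an intrinsic semiconductor, the Fermi level sits at midgap.
Step 2: Ef = Eg / 2 = 0.617 / 2 = 0.3085 eV

0.3085


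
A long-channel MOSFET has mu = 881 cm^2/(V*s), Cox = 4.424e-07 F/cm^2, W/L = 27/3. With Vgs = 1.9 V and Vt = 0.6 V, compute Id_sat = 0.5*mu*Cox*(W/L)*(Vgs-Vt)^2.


Step 1: Overdrive voltage Vov = Vgs - Vt = 1.9 - 0.6 = 1.3 V
Step 2: W/L = 27/3 = 9
Step 3: Id = 0.5 * 881 * 4.424e-07 * 9 * 1.3^2
Step 4: Id = 2.96e-03 A

2.96e-03


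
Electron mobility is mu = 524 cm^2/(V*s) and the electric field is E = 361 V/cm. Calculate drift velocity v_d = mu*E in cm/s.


Step 1: v_d = mu * E
Step 2: v_d = 524 * 361 = 189164
Step 3: v_d = 1.89e+05 cm/s

1.89e+05


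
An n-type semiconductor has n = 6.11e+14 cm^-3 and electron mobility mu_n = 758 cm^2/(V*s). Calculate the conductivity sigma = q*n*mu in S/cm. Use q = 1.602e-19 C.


Step 1: sigma = q * n * mu
Step 2: sigma = 1.602e-19 * 6.11e+14 * 758
Step 3: sigma = 7.419e-02 S/cm

7.419e-02


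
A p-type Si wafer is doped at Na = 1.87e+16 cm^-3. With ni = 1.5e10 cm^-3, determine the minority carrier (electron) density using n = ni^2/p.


Step 1: Majority hole concentration p ≈ Na = 1.87e+16 cm^-3
Step 2: n = ni^2 / Na = (1.5e10)^2 / 1.87e+16
Step 3: n = 1.20e+04 cm^-3

1.20e+04


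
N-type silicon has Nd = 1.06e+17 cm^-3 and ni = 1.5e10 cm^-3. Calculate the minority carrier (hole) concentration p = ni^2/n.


Step 1: Since Nd >> ni, n ≈ Nd = 1.06e+17 cm^-3
Step 2: p = ni^2 / n = (1.5e10)^2 / 1.06e+17
Step 3: p = 2.25e20 / 1.06e+17 = 2.12e+03 cm^-3

2.12e+03


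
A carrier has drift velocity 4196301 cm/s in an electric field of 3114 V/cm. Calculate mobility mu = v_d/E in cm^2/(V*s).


Step 1: mu = v_d / E
Step 2: mu = 4196301 / 3114
Step 3: mu = 1347.56 cm^2/(V*s)

1347.56


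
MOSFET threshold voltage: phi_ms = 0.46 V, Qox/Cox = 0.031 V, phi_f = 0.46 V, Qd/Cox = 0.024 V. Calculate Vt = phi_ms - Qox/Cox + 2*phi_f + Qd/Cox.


Step 1: Vt = phi_ms - Qox/Cox + 2*phi_f + Qd/Cox
Step 2: Vt = 0.46 - 0.031 + 2*0.46 + 0.024
Step 3: Vt = 0.46 - 0.031 + 0.92 + 0.024
Step 4: Vt = 1.373 V

1.373


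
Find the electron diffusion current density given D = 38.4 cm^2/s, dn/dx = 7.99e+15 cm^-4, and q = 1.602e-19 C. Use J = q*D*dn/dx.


Step 1: J = q * D * (dn/dx)
Step 2: J = 1.602e-19 * 38.4 * 7.99e+15
Step 3: J = 4.92e-02 A/cm^2

4.92e-02


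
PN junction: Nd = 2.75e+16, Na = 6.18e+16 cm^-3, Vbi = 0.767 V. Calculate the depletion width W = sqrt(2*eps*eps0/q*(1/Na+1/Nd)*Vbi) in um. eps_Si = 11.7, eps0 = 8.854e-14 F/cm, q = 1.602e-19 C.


Step 1: 1/Na + 1/Nd = 1/6.18e+16 + 1/2.75e+16 = 5.25449e-17
Step 2: 2*eps*eps0/q = 2*11.7*8.854e-14/1.602e-19 = 1.293281e+07
Step 3: W^2 = 1.293281e+07 * 5.25449e-17 * 0.767 = 5.21217e-10
Step 4: W = sqrt(5.21217e-10) = 2.283e-05 cm = 0.2283 um

0.2283


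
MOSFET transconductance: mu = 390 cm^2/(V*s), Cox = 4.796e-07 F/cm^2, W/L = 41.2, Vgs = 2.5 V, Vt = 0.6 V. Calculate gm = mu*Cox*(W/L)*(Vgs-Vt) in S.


Step 1: Vov = Vgs - Vt = 2.5 - 0.6 = 1.9 V
Step 2: gm = mu * Cox * (W/L) * Vov
Step 3: gm = 390 * 4.796e-07 * 41.2 * 1.9 = 1.46e-02 S

1.46e-02


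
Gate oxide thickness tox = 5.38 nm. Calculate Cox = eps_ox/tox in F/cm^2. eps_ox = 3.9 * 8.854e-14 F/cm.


Step 1: eps_ox = 3.9 * 8.854e-14 = 3.45306e-13 F/cm
Step 2: tox in cm = 5.38 nm * 1e-7 = 5.3800e-07 cm
Step 3: Cox = 3.45306e-13 / 5.3800e-07 = 6.42e-07 F/cm^2

6.42e-07


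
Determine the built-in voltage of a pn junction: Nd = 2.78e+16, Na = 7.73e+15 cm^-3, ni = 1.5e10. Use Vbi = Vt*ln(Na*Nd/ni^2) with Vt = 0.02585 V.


Step 1: Compute Na*Nd/ni^2 = 7.73e+15 * 2.78e+16 / (1.5e10)^2 = 9.5508e+11
Step 2: ln(9.5508e+11) = 27.5851
Step 3: Vbi = 0.02585 * 27.5851 = 0.713 V

0.713


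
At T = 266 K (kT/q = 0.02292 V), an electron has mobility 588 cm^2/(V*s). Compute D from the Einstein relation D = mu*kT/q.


Step 1: D = mu * (kT/q)
Step 2: D = 588 * 0.02292
Step 3: D = 13.48 cm^2/s

13.48


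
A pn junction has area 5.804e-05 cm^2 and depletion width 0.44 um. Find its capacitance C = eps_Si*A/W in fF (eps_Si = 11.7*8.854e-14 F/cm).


Step 1: eps_Si = 11.7 * 8.854e-14 = 1.035918e-12 F/cm
Step 2: W in cm = 0.44 * 1e-4 = 4.40e-05 cm
Step 3: C = 1.035918e-12 * 5.804e-05 / 4.40e-05 = 1.366470e-12 F
Step 4: C = 1366.47 fF

1366.47


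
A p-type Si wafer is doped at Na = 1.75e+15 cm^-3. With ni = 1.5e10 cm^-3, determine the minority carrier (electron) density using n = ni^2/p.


Step 1: Majority hole concentration p ≈ Na = 1.75e+15 cm^-3
Step 2: n = ni^2 / Na = (1.5e10)^2 / 1.75e+15
Step 3: n = 1.29e+05 cm^-3

1.29e+05


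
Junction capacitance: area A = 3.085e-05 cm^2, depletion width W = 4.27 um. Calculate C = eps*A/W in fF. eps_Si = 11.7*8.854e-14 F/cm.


Step 1: eps_Si = 11.7 * 8.854e-14 = 1.035918e-12 F/cm
Step 2: W in cm = 4.27 * 1e-4 = 4.27e-04 cm
Step 3: C = 1.035918e-12 * 3.085e-05 / 4.27e-04 = 7.484326e-14 F
Step 4: C = 74.84 fF

74.84


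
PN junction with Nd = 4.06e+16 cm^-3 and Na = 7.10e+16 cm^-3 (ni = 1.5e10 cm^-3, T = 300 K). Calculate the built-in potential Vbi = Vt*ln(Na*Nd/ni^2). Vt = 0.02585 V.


Step 1: Compute Na*Nd/ni^2 = 7.10e+16 * 4.06e+16 / (1.5e10)^2 = 1.2812e+13
Step 2: ln(1.2812e+13) = 30.1814
Step 3: Vbi = 0.02585 * 30.1814 = 0.78 V

0.78


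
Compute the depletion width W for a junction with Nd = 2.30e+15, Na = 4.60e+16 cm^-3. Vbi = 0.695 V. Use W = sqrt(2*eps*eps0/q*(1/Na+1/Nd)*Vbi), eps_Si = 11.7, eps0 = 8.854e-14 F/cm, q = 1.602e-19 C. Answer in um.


Step 1: 1/Na + 1/Nd = 1/4.60e+16 + 1/2.30e+15 = 4.56522e-16
Step 2: 2*eps*eps0/q = 2*11.7*8.854e-14/1.602e-19 = 1.293281e+07
Step 3: W^2 = 1.293281e+07 * 4.56522e-16 * 0.695 = 4.10336e-09
Step 4: W = sqrt(4.10336e-09) = 6.406e-05 cm = 0.6406 um

0.6406


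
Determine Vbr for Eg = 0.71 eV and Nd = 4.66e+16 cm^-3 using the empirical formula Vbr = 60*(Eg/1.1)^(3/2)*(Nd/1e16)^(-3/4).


Step 1: Eg/1.1 = 0.71/1.1 = 0.645455
Step 2: (Eg/1.1)^1.5 = 0.645455^1.5 = 0.518560
Step 3: (Nd/1e16)^(-0.75) = (4.66)^(-0.75) = 0.315290
Step 4: Vbr = 60 * 0.518560 * 0.315290 = 9.8 V

9.8


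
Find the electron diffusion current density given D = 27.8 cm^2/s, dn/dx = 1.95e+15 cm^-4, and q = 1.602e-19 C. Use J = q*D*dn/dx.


Step 1: J = q * D * (dn/dx)
Step 2: J = 1.602e-19 * 27.8 * 1.95e+15
Step 3: J = 8.68e-03 A/cm^2

8.68e-03


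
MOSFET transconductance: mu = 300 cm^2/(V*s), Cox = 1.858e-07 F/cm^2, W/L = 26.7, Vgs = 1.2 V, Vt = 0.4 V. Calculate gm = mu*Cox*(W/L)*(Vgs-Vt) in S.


Step 1: Vov = Vgs - Vt = 1.2 - 0.4 = 0.8 V
Step 2: gm = mu * Cox * (W/L) * Vov
Step 3: gm = 300 * 1.858e-07 * 26.7 * 0.8 = 1.19e-03 S

1.19e-03


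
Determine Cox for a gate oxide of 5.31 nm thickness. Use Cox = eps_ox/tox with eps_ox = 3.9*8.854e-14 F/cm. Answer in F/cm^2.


Step 1: eps_ox = 3.9 * 8.854e-14 = 3.45306e-13 F/cm
Step 2: tox in cm = 5.31 nm * 1e-7 = 5.3100e-07 cm
Step 3: Cox = 3.45306e-13 / 5.3100e-07 = 6.50e-07 F/cm^2

6.50e-07


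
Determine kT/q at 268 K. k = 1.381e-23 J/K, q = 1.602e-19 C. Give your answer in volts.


Step 1: kT = 1.381e-23 * 268 = 3.70108e-21 J
Step 2: Vt = kT/q = 3.70108e-21 / 1.602e-19
Step 3: Vt = 0.0231 V

0.0231


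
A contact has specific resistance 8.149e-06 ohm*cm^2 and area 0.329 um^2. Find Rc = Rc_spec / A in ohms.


Step 1: Convert area to cm^2: 0.329 um^2 = 3.2900e-09 cm^2
Step 2: Rc = Rc_spec / A = 8.149e-06 / 3.2900e-09
Step 3: Rc = 2.48e+03 ohms

2.48e+03


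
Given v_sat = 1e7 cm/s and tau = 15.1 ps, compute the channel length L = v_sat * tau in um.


Step 1: tau in seconds = 15.1 ps * 1e-12 = 1.5100e-11 s
Step 2: L = v_sat * tau = 1e7 * 1.5100e-11 = 1.5100e-04 cm
Step 3: L in um = 1.5100e-04 * 1e4 = 1.51 um

1.51


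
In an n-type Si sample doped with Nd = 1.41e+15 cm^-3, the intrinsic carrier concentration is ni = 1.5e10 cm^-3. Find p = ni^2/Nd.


Step 1: Since Nd >> ni, n ≈ Nd = 1.41e+15 cm^-3
Step 2: p = ni^2 / n = (1.5e10)^2 / 1.41e+15
Step 3: p = 2.25e20 / 1.41e+15 = 1.60e+05 cm^-3

1.60e+05


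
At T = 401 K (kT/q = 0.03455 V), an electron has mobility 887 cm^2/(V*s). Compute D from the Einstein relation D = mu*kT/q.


Step 1: D = mu * (kT/q)
Step 2: D = 887 * 0.03455
Step 3: D = 30.65 cm^2/s

30.65


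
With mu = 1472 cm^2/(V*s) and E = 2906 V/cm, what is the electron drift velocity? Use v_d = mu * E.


Step 1: v_d = mu * E
Step 2: v_d = 1472 * 2906 = 4277632
Step 3: v_d = 4.28e+06 cm/s

4.28e+06


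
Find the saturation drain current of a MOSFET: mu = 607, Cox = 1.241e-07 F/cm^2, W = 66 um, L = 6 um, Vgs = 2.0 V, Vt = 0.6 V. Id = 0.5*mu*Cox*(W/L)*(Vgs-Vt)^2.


Step 1: Overdrive voltage Vov = Vgs - Vt = 2.0 - 0.6 = 1.4 V
Step 2: W/L = 66/6 = 11
Step 3: Id = 0.5 * 607 * 1.241e-07 * 11 * 1.4^2
Step 4: Id = 8.12e-04 A

8.12e-04


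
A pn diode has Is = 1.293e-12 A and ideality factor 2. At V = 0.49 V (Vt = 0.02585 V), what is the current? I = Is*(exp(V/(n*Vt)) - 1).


Step 1: V/(n*Vt) = 0.49/(2*0.02585) = 9.4778
Step 2: exp(9.4778) = 1.3066e+04
Step 3: I = 1.293e-12 * (1.3066e+04 - 1) = 1.69e-08 A

1.69e-08


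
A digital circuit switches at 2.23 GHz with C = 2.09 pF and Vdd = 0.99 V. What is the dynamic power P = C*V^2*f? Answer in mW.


Step 1: V^2 = 0.99^2 = 0.9801 V^2
Step 2: P = C*V^2*f = 2.09e-12 F * 0.9801 * 2.23e9 Hz
Step 3: P = 4.56795207e-03 W
Step 4: P = 4.568 mW

4.568


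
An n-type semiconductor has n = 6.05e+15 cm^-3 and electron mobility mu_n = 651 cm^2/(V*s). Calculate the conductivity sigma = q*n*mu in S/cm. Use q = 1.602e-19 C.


Step 1: sigma = q * n * mu
Step 2: sigma = 1.602e-19 * 6.05e+15 * 651
Step 3: sigma = 6.310e-01 S/cm

6.310e-01


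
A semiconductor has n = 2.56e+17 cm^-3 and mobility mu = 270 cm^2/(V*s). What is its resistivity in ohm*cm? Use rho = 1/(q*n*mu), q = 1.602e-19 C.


Step 1: sigma = q * n * mu = 1.602e-19 * 2.56e+17 * 270 = 1.10730e+01 S/cm
Step 2: rho = 1 / sigma = 1 / 1.10730e+01 = 0.09031 ohm*cm

0.09031


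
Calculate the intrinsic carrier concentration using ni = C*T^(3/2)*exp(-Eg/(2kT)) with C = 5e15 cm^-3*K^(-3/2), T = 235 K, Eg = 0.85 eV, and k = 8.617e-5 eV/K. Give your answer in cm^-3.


Step 1: Compute kT = 8.617e-5 * 235 = 0.02024995 eV
Step 2: Exponent = -Eg/(2kT) = -0.85/(2*0.02024995) = -20.98771
Step 3: T^(3/2) = 235^1.5 = 3602.48
Step 4: ni = 5e15 * 3602.48 * exp(-20.98771) = 1.38e+10 cm^-3

1.38e+10


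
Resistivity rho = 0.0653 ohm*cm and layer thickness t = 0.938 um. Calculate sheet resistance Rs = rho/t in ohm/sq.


Step 1: Convert thickness to cm: t = 0.938 um = 9.3800e-05 cm
Step 2: Rs = rho / t = 0.0653 / 9.3800e-05
Step 3: Rs = 696.2 ohm/sq

696.2


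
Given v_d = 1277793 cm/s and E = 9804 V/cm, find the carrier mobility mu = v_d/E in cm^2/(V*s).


Step 1: mu = v_d / E
Step 2: mu = 1277793 / 9804
Step 3: mu = 130.33 cm^2/(V*s)

130.33


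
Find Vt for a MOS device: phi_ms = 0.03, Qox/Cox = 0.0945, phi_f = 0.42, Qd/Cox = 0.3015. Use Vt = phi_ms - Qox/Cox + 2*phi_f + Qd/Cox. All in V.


Step 1: Vt = phi_ms - Qox/Cox + 2*phi_f + Qd/Cox
Step 2: Vt = 0.03 - 0.0945 + 2*0.42 + 0.3015
Step 3: Vt = 0.03 - 0.0945 + 0.84 + 0.3015
Step 4: Vt = 1.077 V

1.077


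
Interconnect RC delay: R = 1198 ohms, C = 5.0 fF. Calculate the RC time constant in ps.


Step 1: tau = R * C
Step 2: tau = 1198 * 5.0 fF = 1198 * 5.0e-15 F
Step 3: tau = 5.99e-12 s = 5.99 ps

5.99


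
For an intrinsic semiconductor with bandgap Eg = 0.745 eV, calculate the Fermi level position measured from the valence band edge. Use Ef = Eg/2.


Step 1: For an intrinsic semiconductor, the Fermi level sits at midgap.
Step 2: Ef = Eg / 2 = 0.745 / 2 = 0.3725 eV

0.3725


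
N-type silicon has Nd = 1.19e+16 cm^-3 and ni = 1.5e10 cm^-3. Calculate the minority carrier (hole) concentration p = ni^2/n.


Step 1: Since Nd >> ni, n ≈ Nd = 1.19e+16 cm^-3
Step 2: p = ni^2 / n = (1.5e10)^2 / 1.19e+16
Step 3: p = 2.25e20 / 1.19e+16 = 1.89e+04 cm^-3

1.89e+04


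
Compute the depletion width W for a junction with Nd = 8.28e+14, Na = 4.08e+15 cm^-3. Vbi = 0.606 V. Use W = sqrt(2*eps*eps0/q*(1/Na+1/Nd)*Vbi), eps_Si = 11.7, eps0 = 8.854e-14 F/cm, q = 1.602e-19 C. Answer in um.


Step 1: 1/Na + 1/Nd = 1/4.08e+15 + 1/8.28e+14 = 1.45283e-15
Step 2: 2*eps*eps0/q = 2*11.7*8.854e-14/1.602e-19 = 1.293281e+07
Step 3: W^2 = 1.293281e+07 * 1.45283e-15 * 0.606 = 1.13862e-08
Step 4: W = sqrt(1.13862e-08) = 1.067e-04 cm = 1.067 um

1.067


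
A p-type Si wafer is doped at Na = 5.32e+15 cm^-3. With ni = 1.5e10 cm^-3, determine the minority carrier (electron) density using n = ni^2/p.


Step 1: Majority hole concentration p ≈ Na = 5.32e+15 cm^-3
Step 2: n = ni^2 / Na = (1.5e10)^2 / 5.32e+15
Step 3: n = 4.23e+04 cm^-3

4.23e+04


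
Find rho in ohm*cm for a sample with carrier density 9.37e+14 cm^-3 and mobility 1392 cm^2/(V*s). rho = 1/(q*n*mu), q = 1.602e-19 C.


Step 1: sigma = q * n * mu = 1.602e-19 * 9.37e+14 * 1392 = 2.08950e-01 S/cm
Step 2: rho = 1 / sigma = 1 / 2.08950e-01 = 4.786 ohm*cm

4.786


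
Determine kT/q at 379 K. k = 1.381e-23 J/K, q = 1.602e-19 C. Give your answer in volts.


Step 1: kT = 1.381e-23 * 379 = 5.23399e-21 J
Step 2: Vt = kT/q = 5.23399e-21 / 1.602e-19
Step 3: Vt = 0.03267 V

0.03267


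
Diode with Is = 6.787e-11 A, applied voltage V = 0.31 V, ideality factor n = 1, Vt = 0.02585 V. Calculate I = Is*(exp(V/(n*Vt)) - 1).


Step 1: V/(n*Vt) = 0.31/(1*0.02585) = 11.9923
Step 2: exp(11.9923) = 1.6151e+05
Step 3: I = 6.787e-11 * (1.6151e+05 - 1) = 1.10e-05 A

1.10e-05


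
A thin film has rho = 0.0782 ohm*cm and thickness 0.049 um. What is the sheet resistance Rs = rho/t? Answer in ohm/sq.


Step 1: Convert thickness to cm: t = 0.049 um = 4.9000e-06 cm
Step 2: Rs = rho / t = 0.0782 / 4.9000e-06
Step 3: Rs = 15959.2 ohm/sq

15959.2


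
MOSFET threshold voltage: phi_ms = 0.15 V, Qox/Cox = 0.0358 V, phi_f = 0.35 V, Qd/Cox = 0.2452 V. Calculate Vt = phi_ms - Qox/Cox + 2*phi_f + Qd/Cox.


Step 1: Vt = phi_ms - Qox/Cox + 2*phi_f + Qd/Cox
Step 2: Vt = 0.15 - 0.0358 + 2*0.35 + 0.2452
Step 3: Vt = 0.15 - 0.0358 + 0.7 + 0.2452
Step 4: Vt = 1.0594 V

1.0594


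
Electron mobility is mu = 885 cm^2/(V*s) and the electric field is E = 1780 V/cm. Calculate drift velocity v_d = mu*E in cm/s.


Step 1: v_d = mu * E
Step 2: v_d = 885 * 1780 = 1575300
Step 3: v_d = 1.58e+06 cm/s

1.58e+06


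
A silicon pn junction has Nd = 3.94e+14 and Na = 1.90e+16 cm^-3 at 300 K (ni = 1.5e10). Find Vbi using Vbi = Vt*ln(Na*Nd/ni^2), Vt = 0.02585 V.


Step 1: Compute Na*Nd/ni^2 = 1.90e+16 * 3.94e+14 / (1.5e10)^2 = 3.3271e+10
Step 2: ln(3.3271e+10) = 24.2280
Step 3: Vbi = 0.02585 * 24.2280 = 0.626 V

0.626


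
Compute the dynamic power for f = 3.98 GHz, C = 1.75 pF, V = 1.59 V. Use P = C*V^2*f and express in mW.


Step 1: V^2 = 1.59^2 = 2.5281 V^2
Step 2: P = C*V^2*f = 1.75e-12 F * 2.5281 * 3.98e9 Hz
Step 3: P = 1.76082165e-02 W
Step 4: P = 17.608 mW

17.608


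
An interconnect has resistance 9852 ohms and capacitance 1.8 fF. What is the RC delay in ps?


Step 1: tau = R * C
Step 2: tau = 9852 * 1.8 fF = 9852 * 1.8e-15 F
Step 3: tau = 1.77336e-11 s = 17.7336 ps

17.7336


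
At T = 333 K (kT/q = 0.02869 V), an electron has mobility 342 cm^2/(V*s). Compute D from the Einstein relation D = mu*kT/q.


Step 1: D = mu * (kT/q)
Step 2: D = 342 * 0.02869
Step 3: D = 9.81 cm^2/s

9.81


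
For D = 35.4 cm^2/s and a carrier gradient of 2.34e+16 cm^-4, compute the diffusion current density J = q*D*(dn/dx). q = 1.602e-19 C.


Step 1: J = q * D * (dn/dx)
Step 2: J = 1.602e-19 * 35.4 * 2.34e+16
Step 3: J = 1.33e-01 A/cm^2

1.33e-01


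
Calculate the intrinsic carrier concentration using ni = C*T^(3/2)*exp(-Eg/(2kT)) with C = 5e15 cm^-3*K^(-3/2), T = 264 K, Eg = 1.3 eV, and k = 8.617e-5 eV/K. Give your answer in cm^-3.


Step 1: Compute kT = 8.617e-5 * 264 = 0.02274888 eV
Step 2: Exponent = -Eg/(2kT) = -1.3/(2*0.02274888) = -28.57284
Step 3: T^(3/2) = 264^1.5 = 4289.49
Step 4: ni = 5e15 * 4289.49 * exp(-28.57284) = 8.36e+06 cm^-3

8.36e+06


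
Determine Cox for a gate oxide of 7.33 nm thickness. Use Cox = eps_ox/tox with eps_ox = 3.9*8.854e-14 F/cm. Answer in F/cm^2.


Step 1: eps_ox = 3.9 * 8.854e-14 = 3.45306e-13 F/cm
Step 2: tox in cm = 7.33 nm * 1e-7 = 7.3300e-07 cm
Step 3: Cox = 3.45306e-13 / 7.3300e-07 = 4.71e-07 F/cm^2

4.71e-07


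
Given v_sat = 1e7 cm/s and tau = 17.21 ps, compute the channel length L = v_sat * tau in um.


Step 1: tau in seconds = 17.21 ps * 1e-12 = 1.7210e-11 s
Step 2: L = v_sat * tau = 1e7 * 1.7210e-11 = 1.7210e-04 cm
Step 3: L in um = 1.7210e-04 * 1e4 = 1.721 um

1.721


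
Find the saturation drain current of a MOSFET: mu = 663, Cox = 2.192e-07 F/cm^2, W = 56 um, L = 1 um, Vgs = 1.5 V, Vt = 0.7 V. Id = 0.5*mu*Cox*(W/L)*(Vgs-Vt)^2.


Step 1: Overdrive voltage Vov = Vgs - Vt = 1.5 - 0.7 = 0.8 V
Step 2: W/L = 56/1 = 56
Step 3: Id = 0.5 * 663 * 2.192e-07 * 56 * 0.8^2
Step 4: Id = 2.60e-03 A

2.60e-03


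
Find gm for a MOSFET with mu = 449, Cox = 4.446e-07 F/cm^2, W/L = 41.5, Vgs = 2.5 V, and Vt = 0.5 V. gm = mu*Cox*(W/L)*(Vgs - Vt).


Step 1: Vov = Vgs - Vt = 2.5 - 0.5 = 2.0 V
Step 2: gm = mu * Cox * (W/L) * Vov
Step 3: gm = 449 * 4.446e-07 * 41.5 * 2.0 = 1.66e-02 S

1.66e-02


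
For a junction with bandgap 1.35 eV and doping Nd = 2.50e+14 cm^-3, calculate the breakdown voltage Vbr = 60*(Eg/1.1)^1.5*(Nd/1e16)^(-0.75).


Step 1: Eg/1.1 = 1.35/1.1 = 1.227273
Step 2: (Eg/1.1)^1.5 = 1.227273^1.5 = 1.359602
Step 3: (Nd/1e16)^(-0.75) = (0.025)^(-0.75) = 15.905415
Step 4: Vbr = 60 * 1.359602 * 15.905415 = 1297.5 V

1297.5


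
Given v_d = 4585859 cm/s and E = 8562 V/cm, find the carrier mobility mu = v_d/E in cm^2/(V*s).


Step 1: mu = v_d / E
Step 2: mu = 4585859 / 8562
Step 3: mu = 535.61 cm^2/(V*s)

535.61


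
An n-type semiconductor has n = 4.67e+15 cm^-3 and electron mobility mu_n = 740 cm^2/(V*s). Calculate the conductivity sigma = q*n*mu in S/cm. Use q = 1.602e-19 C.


Step 1: sigma = q * n * mu
Step 2: sigma = 1.602e-19 * 4.67e+15 * 740
Step 3: sigma = 5.536e-01 S/cm

5.536e-01


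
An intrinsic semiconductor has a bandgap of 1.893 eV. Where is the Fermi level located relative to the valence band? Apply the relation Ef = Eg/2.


Step 1: For an intrinsic semiconductor, the Fermi level sits at midgap.
Step 2: Ef = Eg / 2 = 1.893 / 2 = 0.9465 eV

0.9465


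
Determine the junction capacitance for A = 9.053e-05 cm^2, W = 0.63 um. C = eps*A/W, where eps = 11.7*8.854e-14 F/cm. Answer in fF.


Step 1: eps_Si = 11.7 * 8.854e-14 = 1.035918e-12 F/cm
Step 2: W in cm = 0.63 * 1e-4 = 6.30e-05 cm
Step 3: C = 1.035918e-12 * 9.053e-05 / 6.30e-05 = 1.488598e-12 F
Step 4: C = 1488.6 fF

1488.6


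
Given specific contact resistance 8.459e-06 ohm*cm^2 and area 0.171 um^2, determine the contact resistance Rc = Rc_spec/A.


Step 1: Convert area to cm^2: 0.171 um^2 = 1.7100e-09 cm^2
Step 2: Rc = Rc_spec / A = 8.459e-06 / 1.7100e-09
Step 3: Rc = 4.95e+03 ohms

4.95e+03


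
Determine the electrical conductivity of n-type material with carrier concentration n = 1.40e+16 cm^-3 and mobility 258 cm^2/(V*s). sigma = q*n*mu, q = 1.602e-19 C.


Step 1: sigma = q * n * mu
Step 2: sigma = 1.602e-19 * 1.40e+16 * 258
Step 3: sigma = 5.786e-01 S/cm

5.786e-01


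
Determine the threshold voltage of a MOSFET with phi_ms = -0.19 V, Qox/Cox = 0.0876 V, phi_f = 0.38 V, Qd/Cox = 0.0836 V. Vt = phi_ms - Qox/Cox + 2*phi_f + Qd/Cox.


Step 1: Vt = phi_ms - Qox/Cox + 2*phi_f + Qd/Cox
Step 2: Vt = -0.19 - 0.0876 + 2*0.38 + 0.0836
Step 3: Vt = -0.19 - 0.0876 + 0.76 + 0.0836
Step 4: Vt = 0.566 V

0.566


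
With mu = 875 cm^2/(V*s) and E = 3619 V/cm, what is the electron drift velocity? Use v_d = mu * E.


Step 1: v_d = mu * E
Step 2: v_d = 875 * 3619 = 3166625
Step 3: v_d = 3.17e+06 cm/s

3.17e+06


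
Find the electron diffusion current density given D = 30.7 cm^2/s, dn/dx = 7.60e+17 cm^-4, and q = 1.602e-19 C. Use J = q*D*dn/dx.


Step 1: J = q * D * (dn/dx)
Step 2: J = 1.602e-19 * 30.7 * 7.60e+17
Step 3: J = 3.74e+00 A/cm^2

3.74e+00


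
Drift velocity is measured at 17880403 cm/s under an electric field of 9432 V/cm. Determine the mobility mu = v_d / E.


Step 1: mu = v_d / E
Step 2: mu = 17880403 / 9432
Step 3: mu = 1895.72 cm^2/(V*s)

1895.72


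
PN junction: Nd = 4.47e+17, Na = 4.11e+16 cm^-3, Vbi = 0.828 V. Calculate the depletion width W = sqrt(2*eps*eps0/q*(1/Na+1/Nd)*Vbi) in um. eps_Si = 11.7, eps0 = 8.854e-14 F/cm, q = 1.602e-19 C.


Step 1: 1/Na + 1/Nd = 1/4.11e+16 + 1/4.47e+17 = 2.65680e-17
Step 2: 2*eps*eps0/q = 2*11.7*8.854e-14/1.602e-19 = 1.293281e+07
Step 3: W^2 = 1.293281e+07 * 2.65680e-17 * 0.828 = 2.84500e-10
Step 4: W = sqrt(2.84500e-10) = 1.687e-05 cm = 0.1687 um

0.1687


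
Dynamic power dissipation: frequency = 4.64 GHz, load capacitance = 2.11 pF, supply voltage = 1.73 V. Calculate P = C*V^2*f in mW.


Step 1: V^2 = 1.73^2 = 2.9929 V^2
Step 2: P = C*V^2*f = 2.11e-12 F * 2.9929 * 4.64e9 Hz
Step 3: P = 2.930168816e-02 W
Step 4: P = 29.302 mW

29.302


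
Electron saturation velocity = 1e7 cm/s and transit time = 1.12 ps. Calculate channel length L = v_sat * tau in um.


Step 1: tau in seconds = 1.12 ps * 1e-12 = 1.1200e-12 s
Step 2: L = v_sat * tau = 1e7 * 1.1200e-12 = 1.1200e-05 cm
Step 3: L in um = 1.1200e-05 * 1e4 = 0.112 um

0.112


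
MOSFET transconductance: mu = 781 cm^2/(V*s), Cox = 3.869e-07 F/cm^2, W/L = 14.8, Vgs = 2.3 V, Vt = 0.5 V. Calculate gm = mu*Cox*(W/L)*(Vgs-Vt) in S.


Step 1: Vov = Vgs - Vt = 2.3 - 0.5 = 1.8 V
Step 2: gm = mu * Cox * (W/L) * Vov
Step 3: gm = 781 * 3.869e-07 * 14.8 * 1.8 = 8.05e-03 S

8.05e-03


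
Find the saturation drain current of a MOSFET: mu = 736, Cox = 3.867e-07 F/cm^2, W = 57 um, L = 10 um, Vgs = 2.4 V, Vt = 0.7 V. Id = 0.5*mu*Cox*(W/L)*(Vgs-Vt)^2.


Step 1: Overdrive voltage Vov = Vgs - Vt = 2.4 - 0.7 = 1.7 V
Step 2: W/L = 57/10 = 5.7
Step 3: Id = 0.5 * 736 * 3.867e-07 * 5.7 * 1.7^2
Step 4: Id = 2.34e-03 A

2.34e-03


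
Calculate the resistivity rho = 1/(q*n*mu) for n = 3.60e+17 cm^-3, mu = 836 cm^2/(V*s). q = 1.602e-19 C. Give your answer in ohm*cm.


Step 1: sigma = q * n * mu = 1.602e-19 * 3.60e+17 * 836 = 4.82138e+01 S/cm
Step 2: rho = 1 / sigma = 1 / 4.82138e+01 = 0.02074 ohm*cm

0.02074


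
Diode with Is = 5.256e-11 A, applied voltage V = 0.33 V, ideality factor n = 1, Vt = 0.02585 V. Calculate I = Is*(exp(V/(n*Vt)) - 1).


Step 1: V/(n*Vt) = 0.33/(1*0.02585) = 12.7660
Step 2: exp(12.7660) = 3.5011e+05
Step 3: I = 5.256e-11 * (3.5011e+05 - 1) = 1.84e-05 A

1.84e-05


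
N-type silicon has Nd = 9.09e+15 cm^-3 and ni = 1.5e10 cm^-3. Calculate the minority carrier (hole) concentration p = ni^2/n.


Step 1: Since Nd >> ni, n ≈ Nd = 9.09e+15 cm^-3
Step 2: p = ni^2 / n = (1.5e10)^2 / 9.09e+15
Step 3: p = 2.25e20 / 9.09e+15 = 2.48e+04 cm^-3

2.48e+04


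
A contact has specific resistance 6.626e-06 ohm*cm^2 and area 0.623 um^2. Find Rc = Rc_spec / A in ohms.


Step 1: Convert area to cm^2: 0.623 um^2 = 6.2300e-09 cm^2
Step 2: Rc = Rc_spec / A = 6.626e-06 / 6.2300e-09
Step 3: Rc = 1.06e+03 ohms

1.06e+03


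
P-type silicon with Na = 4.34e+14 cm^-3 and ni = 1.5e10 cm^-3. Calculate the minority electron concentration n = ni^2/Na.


Step 1: Majority hole concentration p ≈ Na = 4.34e+14 cm^-3
Step 2: n = ni^2 / Na = (1.5e10)^2 / 4.34e+14
Step 3: n = 5.18e+05 cm^-3

5.18e+05


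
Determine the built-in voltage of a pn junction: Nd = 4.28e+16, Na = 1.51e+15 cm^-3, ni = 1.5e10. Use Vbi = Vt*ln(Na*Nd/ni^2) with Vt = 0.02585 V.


Step 1: Compute Na*Nd/ni^2 = 1.51e+15 * 4.28e+16 / (1.5e10)^2 = 2.8724e+11
Step 2: ln(2.8724e+11) = 26.3836
Step 3: Vbi = 0.02585 * 26.3836 = 0.682 V

0.682


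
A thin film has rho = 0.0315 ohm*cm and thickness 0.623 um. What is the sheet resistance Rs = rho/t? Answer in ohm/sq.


Step 1: Convert thickness to cm: t = 0.623 um = 6.2300e-05 cm
Step 2: Rs = rho / t = 0.0315 / 6.2300e-05
Step 3: Rs = 505.6 ohm/sq

505.6


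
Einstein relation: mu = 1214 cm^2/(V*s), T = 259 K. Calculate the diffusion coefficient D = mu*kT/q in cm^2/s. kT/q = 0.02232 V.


Step 1: D = mu * (kT/q)
Step 2: D = 1214 * 0.02232
Step 3: D = 27.1 cm^2/s

27.1


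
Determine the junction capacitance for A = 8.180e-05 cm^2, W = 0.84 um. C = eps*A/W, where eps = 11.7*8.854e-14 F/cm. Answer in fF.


Step 1: eps_Si = 11.7 * 8.854e-14 = 1.035918e-12 F/cm
Step 2: W in cm = 0.84 * 1e-4 = 8.40e-05 cm
Step 3: C = 1.035918e-12 * 8.180e-05 / 8.40e-05 = 1.008787e-12 F
Step 4: C = 1008.79 fF

1008.79


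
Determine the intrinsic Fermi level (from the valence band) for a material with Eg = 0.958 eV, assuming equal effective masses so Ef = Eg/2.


Step 1: For an intrinsic semiconductor, the Fermi level sits at midgap.
Step 2: Ef = Eg / 2 = 0.958 / 2 = 0.479 eV

0.479


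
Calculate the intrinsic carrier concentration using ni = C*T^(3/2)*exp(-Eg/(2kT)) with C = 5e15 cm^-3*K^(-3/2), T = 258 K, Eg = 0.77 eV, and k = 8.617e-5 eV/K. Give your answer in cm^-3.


Step 1: Compute kT = 8.617e-5 * 258 = 0.02223186 eV
Step 2: Exponent = -Eg/(2kT) = -0.77/(2*0.02223186) = -17.31749
Step 3: T^(3/2) = 258^1.5 = 4144.09
Step 4: ni = 5e15 * 4144.09 * exp(-17.31749) = 6.24e+11 cm^-3

6.24e+11


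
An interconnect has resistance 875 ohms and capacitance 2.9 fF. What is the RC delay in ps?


Step 1: tau = R * C
Step 2: tau = 875 * 2.9 fF = 875 * 2.9e-15 F
Step 3: tau = 2.5375e-12 s = 2.5375 ps

2.5375


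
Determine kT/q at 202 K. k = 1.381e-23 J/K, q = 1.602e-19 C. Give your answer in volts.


Step 1: kT = 1.381e-23 * 202 = 2.78962e-21 J
Step 2: Vt = kT/q = 2.78962e-21 / 1.602e-19
Step 3: Vt = 0.01741 V

0.01741


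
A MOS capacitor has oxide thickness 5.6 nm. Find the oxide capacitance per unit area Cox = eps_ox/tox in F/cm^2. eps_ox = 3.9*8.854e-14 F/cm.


Step 1: eps_ox = 3.9 * 8.854e-14 = 3.45306e-13 F/cm
Step 2: tox in cm = 5.6 nm * 1e-7 = 5.6000e-07 cm
Step 3: Cox = 3.45306e-13 / 5.6000e-07 = 6.17e-07 F/cm^2

6.17e-07


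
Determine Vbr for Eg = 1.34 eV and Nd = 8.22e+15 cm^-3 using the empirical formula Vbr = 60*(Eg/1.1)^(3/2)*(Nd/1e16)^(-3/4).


Step 1: Eg/1.1 = 1.34/1.1 = 1.218182
Step 2: (Eg/1.1)^1.5 = 1.218182^1.5 = 1.344523
Step 3: (Nd/1e16)^(-0.75) = (0.822)^(-0.75) = 1.158367
Step 4: Vbr = 60 * 1.344523 * 1.158367 = 93.4 V

93.4


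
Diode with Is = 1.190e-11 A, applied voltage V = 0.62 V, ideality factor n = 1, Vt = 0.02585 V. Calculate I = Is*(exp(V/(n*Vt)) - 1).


Step 1: V/(n*Vt) = 0.62/(1*0.02585) = 23.9845
Step 2: exp(23.9845) = 2.6082e+10
Step 3: I = 1.190e-11 * (2.6082e+10 - 1) = 3.10e-01 A

3.10e-01


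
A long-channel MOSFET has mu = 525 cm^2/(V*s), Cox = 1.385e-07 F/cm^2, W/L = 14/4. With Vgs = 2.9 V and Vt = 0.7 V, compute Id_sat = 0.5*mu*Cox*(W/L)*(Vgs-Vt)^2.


Step 1: Overdrive voltage Vov = Vgs - Vt = 2.9 - 0.7 = 2.2 V
Step 2: W/L = 14/4 = 3.5
Step 3: Id = 0.5 * 525 * 1.385e-07 * 3.5 * 2.2^2
Step 4: Id = 6.16e-04 A

6.16e-04


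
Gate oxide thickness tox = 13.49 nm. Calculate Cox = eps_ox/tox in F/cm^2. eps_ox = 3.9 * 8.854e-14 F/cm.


Step 1: eps_ox = 3.9 * 8.854e-14 = 3.45306e-13 F/cm
Step 2: tox in cm = 13.49 nm * 1e-7 = 1.3490e-06 cm
Step 3: Cox = 3.45306e-13 / 1.3490e-06 = 2.56e-07 F/cm^2

2.56e-07


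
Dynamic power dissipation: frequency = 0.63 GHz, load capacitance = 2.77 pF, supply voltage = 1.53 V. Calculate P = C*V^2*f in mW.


Step 1: V^2 = 1.53^2 = 2.3409 V^2
Step 2: P = C*V^2*f = 2.77e-12 F * 2.3409 * 0.63e9 Hz
Step 3: P = 4.08510459e-03 W
Step 4: P = 4.085 mW

4.085


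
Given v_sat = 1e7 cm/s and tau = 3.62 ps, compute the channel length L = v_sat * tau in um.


Step 1: tau in seconds = 3.62 ps * 1e-12 = 3.6200e-12 s
Step 2: L = v_sat * tau = 1e7 * 3.6200e-12 = 3.6200e-05 cm
Step 3: L in um = 3.6200e-05 * 1e4 = 0.362 um

0.362


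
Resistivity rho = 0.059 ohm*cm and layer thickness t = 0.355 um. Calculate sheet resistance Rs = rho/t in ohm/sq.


Step 1: Convert thickness to cm: t = 0.355 um = 3.5500e-05 cm
Step 2: Rs = rho / t = 0.059 / 3.5500e-05
Step 3: Rs = 1662.0 ohm/sq

1662.0


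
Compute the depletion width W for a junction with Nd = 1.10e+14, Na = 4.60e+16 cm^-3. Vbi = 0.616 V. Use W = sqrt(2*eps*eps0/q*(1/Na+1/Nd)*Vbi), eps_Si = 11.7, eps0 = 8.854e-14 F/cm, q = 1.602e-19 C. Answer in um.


Step 1: 1/Na + 1/Nd = 1/4.60e+16 + 1/1.10e+14 = 9.11265e-15
Step 2: 2*eps*eps0/q = 2*11.7*8.854e-14/1.602e-19 = 1.293281e+07
Step 3: W^2 = 1.293281e+07 * 9.11265e-15 * 0.616 = 7.25969e-08
Step 4: W = sqrt(7.25969e-08) = 2.694e-04 cm = 2.694 um

2.694


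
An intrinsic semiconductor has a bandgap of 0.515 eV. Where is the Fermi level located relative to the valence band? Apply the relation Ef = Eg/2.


Step 1: For an intrinsic semiconductor, the Fermi level sits at midgap.
Step 2: Ef = Eg / 2 = 0.515 / 2 = 0.2575 eV

0.2575


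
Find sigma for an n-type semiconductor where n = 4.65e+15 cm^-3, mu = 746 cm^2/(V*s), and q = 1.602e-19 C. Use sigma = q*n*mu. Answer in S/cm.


Step 1: sigma = q * n * mu
Step 2: sigma = 1.602e-19 * 4.65e+15 * 746
Step 3: sigma = 5.557e-01 S/cm

5.557e-01


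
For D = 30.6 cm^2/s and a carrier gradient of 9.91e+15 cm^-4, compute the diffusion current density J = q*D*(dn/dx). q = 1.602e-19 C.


Step 1: J = q * D * (dn/dx)
Step 2: J = 1.602e-19 * 30.6 * 9.91e+15
Step 3: J = 4.86e-02 A/cm^2

4.86e-02


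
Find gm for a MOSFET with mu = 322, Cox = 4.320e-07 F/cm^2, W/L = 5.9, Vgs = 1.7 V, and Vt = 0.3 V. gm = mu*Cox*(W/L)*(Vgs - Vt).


Step 1: Vov = Vgs - Vt = 1.7 - 0.3 = 1.4 V
Step 2: gm = mu * Cox * (W/L) * Vov
Step 3: gm = 322 * 4.320e-07 * 5.9 * 1.4 = 1.15e-03 S

1.15e-03


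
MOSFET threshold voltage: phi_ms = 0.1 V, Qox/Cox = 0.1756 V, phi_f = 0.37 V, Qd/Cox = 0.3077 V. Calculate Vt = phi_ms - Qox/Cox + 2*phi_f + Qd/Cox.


Step 1: Vt = phi_ms - Qox/Cox + 2*phi_f + Qd/Cox
Step 2: Vt = 0.1 - 0.1756 + 2*0.37 + 0.3077
Step 3: Vt = 0.1 - 0.1756 + 0.74 + 0.3077
Step 4: Vt = 0.9721 V

0.9721


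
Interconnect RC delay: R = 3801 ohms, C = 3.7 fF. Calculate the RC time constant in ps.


Step 1: tau = R * C
Step 2: tau = 3801 * 3.7 fF = 3801 * 3.7e-15 F
Step 3: tau = 1.40637e-11 s = 14.0637 ps

14.0637


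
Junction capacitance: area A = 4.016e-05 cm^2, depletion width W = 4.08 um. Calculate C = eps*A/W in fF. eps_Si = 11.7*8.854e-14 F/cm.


Step 1: eps_Si = 11.7 * 8.854e-14 = 1.035918e-12 F/cm
Step 2: W in cm = 4.08 * 1e-4 = 4.08e-04 cm
Step 3: C = 1.035918e-12 * 4.016e-05 / 4.08e-04 = 1.019668e-13 F
Step 4: C = 101.97 fF

101.97


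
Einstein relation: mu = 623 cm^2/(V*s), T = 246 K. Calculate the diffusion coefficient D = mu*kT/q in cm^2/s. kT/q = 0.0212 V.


Step 1: D = mu * (kT/q)
Step 2: D = 623 * 0.0212
Step 3: D = 13.21 cm^2/s

13.21
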